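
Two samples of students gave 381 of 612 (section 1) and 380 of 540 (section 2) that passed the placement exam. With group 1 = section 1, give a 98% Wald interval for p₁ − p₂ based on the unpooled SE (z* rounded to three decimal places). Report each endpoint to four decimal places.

(-0.1457, -0.0166)

p̂₁ = 381/612 = 0.62255, p̂₂ = 380/540 = 0.70370; p̂₁ − p̂₂ = -0.08115.
Unpooled SE = √(p̂₁(1−p̂₁)/n₁ + p̂₂(1−p̂₂)/n₂) = √(0.000383957 + 0.000386120) = 0.027750.
z* = 2.326 at the 98% level. Margin = 2.326·0.027750 = 0.06455.
Interval: -0.08115 ± 0.06455 → (-0.1457, -0.0166).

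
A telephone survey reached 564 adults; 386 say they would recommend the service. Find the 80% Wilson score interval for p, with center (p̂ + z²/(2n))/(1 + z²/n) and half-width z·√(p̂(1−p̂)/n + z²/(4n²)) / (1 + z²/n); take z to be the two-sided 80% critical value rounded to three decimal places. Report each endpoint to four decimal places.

p̂ = 386/564 = 0.68440; z = 1.282, so z² = 1.643524.
Denominator 1 + z²/n = 1 + 1.643524/564 = 1.002914.
Center = (0.68440 + 0.001457)/1.002914 = 0.68386.
Radicand: p̂(1−p̂)/n + z²/(4n²) = 0.000382975 + 0.000001292 = 0.000384267.
Half-width = z·√(radicand)/denom = 1.282·0.019603/1.002914 = 0.02506.
So the interval runs from 0.6588 to 0.7089.

(0.6588, 0.7089)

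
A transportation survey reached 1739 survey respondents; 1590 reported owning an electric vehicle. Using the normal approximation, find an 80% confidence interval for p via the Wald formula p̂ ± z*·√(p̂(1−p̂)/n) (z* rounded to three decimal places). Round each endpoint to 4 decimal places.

(0.9057, 0.9229)

p̂ = 1590/1739 = 0.91432.
SE = √(p̂(1−p̂)/n) = √(0.078340/1739) = 0.006712.
For 80% confidence, z* = 1.282.
Margin = 1.282·0.006712 = 0.00860.
CI: 0.91432 ± 0.00860 = (0.9057, 0.9229).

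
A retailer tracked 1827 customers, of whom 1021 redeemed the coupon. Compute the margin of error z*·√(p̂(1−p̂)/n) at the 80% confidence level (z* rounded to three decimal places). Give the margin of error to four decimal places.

With x = 1021 successes in n = 1827, p̂ = 0.55884.
Standard error of p̂: √(0.246538/1827) = √0.000134941 = 0.011616.
z* = 1.282 at the 80% level.
Margin of error = z*·SE = 1.282 × 0.011616 = 0.0149.

ME = 0.0149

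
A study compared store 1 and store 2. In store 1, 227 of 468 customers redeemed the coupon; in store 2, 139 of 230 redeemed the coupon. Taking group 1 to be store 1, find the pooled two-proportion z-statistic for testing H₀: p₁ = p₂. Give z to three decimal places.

z = -2.967

p̂₁ = 227/468 = 0.48504, p̂₂ = 139/230 = 0.60435.
Pooling: p̂ = 366/698 = 0.52436.
Pooled SE = √[0.2494068·0.00648458] ≈ 0.040216.
z = (p̂₁ − p̂₂)/SE = (0.48504 − 0.60435)/0.040216 = -0.11931/0.040216 = -2.967.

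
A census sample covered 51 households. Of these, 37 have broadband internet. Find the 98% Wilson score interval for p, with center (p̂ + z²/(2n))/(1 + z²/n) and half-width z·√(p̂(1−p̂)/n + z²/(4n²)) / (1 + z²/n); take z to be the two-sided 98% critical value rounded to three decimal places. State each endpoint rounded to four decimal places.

(0.5640, 0.8438)

p̂ = 37/51 = 0.72549; z = 2.326, so z² = 5.410276.
1 + z²/n = 1.106084.
Adjusted center: (0.72549 + z²/(2n))/1.106084 = 0.70386.
Radicand: p̂(1−p̂)/n + z²/(4n²) = 0.003904984 + 0.000520019 = 0.004425003.
Half-width = z·√(radicand)/denom = 2.326·0.066521/1.106084 = 0.13989.
Interval: 0.70386 ± 0.13989 → (0.5640, 0.8438).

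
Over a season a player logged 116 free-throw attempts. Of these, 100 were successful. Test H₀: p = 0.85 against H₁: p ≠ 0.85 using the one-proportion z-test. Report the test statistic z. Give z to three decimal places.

p̂ = 100/116 = 0.86207.
Under H₀, SE = √(p₀(1−p₀)/n) = √(0.85·0.15/116) = √0.001099138 = 0.033153.
z = (p̂ − p₀)/SE = (0.86207 − 0.85)/0.033153 = 0.364.

z = 0.364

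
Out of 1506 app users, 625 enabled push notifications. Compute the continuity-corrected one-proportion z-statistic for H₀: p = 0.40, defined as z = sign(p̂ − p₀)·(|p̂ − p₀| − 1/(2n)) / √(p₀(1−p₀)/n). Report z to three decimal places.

z = 1.162

p̂ = 625/1506 = 0.41501. p̂ − p₀ = 0.015007.
Continuity correction 1/(2n) = 1/3012 = 0.000332.
Corrected numerator: |0.015007| − 0.000332 = 0.014675.
Under H₀, SE = √(p₀(1−p₀)/n) = √(0.40·0.60/1506) = √0.000159363 = 0.012624.
z = +0.014675/0.012624 = 1.162.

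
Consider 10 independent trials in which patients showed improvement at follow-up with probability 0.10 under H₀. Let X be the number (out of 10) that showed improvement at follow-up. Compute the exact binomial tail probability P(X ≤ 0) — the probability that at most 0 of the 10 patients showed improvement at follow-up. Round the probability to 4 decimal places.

P = 0.3487

X ~ Binomial(n=10, p=0.10).
P(X ≤ 0) = C(10,0)·0.10^0·0.90^10.
= 0.348678 = 0.3487.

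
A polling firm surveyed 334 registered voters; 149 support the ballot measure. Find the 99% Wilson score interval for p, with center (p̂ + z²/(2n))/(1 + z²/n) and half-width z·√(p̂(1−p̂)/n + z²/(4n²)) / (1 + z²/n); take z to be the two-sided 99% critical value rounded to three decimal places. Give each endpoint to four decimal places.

(0.3778, 0.5165)

p̂ = 149/334 = 0.44611; z = 2.576, so z² = 6.635776.
Denominator 1 + z²/n = 1 + 6.635776/334 = 1.019868.
Adjusted center: (0.44611 + z²/(2n))/1.019868 = 0.44716.
Radicand: p̂(1−p̂)/n + z²/(4n²) = 0.000739807 + 0.000014871 = 0.000754678.
Half-width = z·√(radicand)/denom = 2.576·0.027471/1.019868 = 0.06939.
Interval: 0.44716 ± 0.06939 → (0.3778, 0.5165).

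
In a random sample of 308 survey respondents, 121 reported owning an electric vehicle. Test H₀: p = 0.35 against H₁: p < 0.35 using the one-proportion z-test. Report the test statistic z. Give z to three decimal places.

z = 1.577

Sample proportion p̂ = 121/308 = 0.39286.
Under H₀, SE = √(p₀(1−p₀)/n) = √(0.35·0.65/308) = √0.000738636 = 0.027178.
Test statistic: z = 0.04286/0.027178 = 1.577.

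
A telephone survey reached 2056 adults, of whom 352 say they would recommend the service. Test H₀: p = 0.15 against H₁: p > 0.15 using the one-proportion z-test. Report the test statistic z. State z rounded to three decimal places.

z = 2.693

The sample proportion is 352/2056 = 0.17121.
Under H₀, SE = √(p₀(1−p₀)/n) = √(0.15·0.85/2056) = √0.000062014 = 0.007875.
z = (0.17121 − 0.15)/0.007875 = 0.02121/0.007875 = 2.693.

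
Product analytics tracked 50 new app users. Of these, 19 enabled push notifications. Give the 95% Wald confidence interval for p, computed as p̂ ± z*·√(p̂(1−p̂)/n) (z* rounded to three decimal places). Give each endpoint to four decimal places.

(0.2455, 0.5145)

p̂ = 19/50 = 0.38000.
Standard error of p̂: √(0.235600/50) = √0.004712000 = 0.068644.
For 95% confidence, z* = 1.960.
Margin of error: 1.960 × 0.068644 = 0.13454.
So the interval runs from 0.2455 to 0.5145.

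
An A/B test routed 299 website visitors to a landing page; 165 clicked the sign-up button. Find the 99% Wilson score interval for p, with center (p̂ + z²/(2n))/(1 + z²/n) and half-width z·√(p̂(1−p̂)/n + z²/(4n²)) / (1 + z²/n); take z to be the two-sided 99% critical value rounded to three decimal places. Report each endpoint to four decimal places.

(0.4774, 0.6240)

Here p̂ = 165/299 = 0.55184 and z = 2.576 (z² = 6.635776).
Denominator 1 + z²/n = 1 + 6.635776/299 = 1.022193.
Center = (0.55184 + 0.011097)/1.022193 = 0.55071.
Radicand: p̂(1−p̂)/n + z²/(4n²) = 0.000827133 + 0.000018556 = 0.000845689.
Half-width = 2.576·√0.000845689/1.022193 = 0.07329.
So the interval runs from 0.4774 to 0.6240.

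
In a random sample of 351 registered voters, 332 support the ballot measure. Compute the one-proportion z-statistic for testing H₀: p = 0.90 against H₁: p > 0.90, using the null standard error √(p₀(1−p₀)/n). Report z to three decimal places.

z = 2.865

Sample proportion p̂ = 332/351 = 0.94587.
Under H₀, SE = √(p₀(1−p₀)/n) = √(0.90·0.10/351) = √0.000256410 = 0.016013.
Test statistic: z = 0.04587/0.016013 = 2.865.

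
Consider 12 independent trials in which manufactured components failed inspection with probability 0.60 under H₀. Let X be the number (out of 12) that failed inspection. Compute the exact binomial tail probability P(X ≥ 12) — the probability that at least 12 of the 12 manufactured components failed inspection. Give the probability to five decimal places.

X is binomial with n = 12 and p = 0.60.
P(X ≥ 12) = C(12,12)·0.60^12·0.40^0.
= 0.002177 = 0.00218.

P = 0.00218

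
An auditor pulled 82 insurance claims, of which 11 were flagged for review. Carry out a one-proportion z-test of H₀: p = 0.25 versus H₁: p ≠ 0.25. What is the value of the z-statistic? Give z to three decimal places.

z = -2.423

Sample proportion p̂ = 11/82 = 0.13415.
SE₀ = √(0.25·0.75/82) = 0.047818.
z = (p̂ − p₀)/SE = (0.13415 − 0.25)/0.047818 = -2.423.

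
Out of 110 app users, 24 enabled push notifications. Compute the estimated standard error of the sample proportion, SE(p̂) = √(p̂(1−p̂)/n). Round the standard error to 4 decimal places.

Sample proportion p̂ = 24/110 = 0.21818.
p̂(1−p̂) = 0.21818·0.78182 = 0.170577.
Dividing by n and taking the root: √0.001550700 = 0.0394.

SE = 0.0394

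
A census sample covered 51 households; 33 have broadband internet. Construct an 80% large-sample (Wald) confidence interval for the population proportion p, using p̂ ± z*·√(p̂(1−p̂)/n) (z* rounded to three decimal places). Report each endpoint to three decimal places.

(0.561, 0.733)

p̂ = 33/51 = 0.64706.
Standard error of p̂: √(0.228374/51) = √0.004477916 = 0.066917.
The 80% critical value is z* = 1.282.
Margin = 1.282·0.066917 = 0.08579.
Interval: 0.64706 ± 0.08579 → (0.561, 0.733).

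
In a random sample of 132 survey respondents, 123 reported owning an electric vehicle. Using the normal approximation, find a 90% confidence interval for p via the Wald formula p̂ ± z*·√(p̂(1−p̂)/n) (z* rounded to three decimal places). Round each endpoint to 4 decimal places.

(0.8957, 0.9679)

Sample proportion p̂ = 123/132 = 0.93182.
SE(p̂) = √(0.93182·0.06818/132) = 0.021939.
z* = 1.645 at the 90% level.
Margin = 1.645·0.021939 = 0.03609.
Interval: 0.93182 ± 0.03609 → (0.8957, 0.9679).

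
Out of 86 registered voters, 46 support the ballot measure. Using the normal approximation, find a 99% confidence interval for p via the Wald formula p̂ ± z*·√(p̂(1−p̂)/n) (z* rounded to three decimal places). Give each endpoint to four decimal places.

(0.3963, 0.6734)

With x = 46 successes in n = 86, p̂ = 0.53488.
Standard error of p̂: √(0.248783/86) = √0.002892827 = 0.053785.
z* = 2.576 at the 99% level.
Margin of error: 2.576 × 0.053785 = 0.13855.
So the interval runs from 0.3963 to 0.6734.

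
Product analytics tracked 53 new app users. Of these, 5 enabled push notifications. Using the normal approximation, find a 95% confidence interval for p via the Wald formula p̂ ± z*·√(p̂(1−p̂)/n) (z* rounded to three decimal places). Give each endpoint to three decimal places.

Sample proportion p̂ = 5/53 = 0.09434.
SE = √(p̂(1−p̂)/n) = √(0.085440/53) = 0.040151.
The 95% critical value is z* = 1.960.
Margin = 1.960·0.040151 = 0.07870.
Interval: 0.09434 ± 0.07870 → (0.016, 0.173).

(0.016, 0.173)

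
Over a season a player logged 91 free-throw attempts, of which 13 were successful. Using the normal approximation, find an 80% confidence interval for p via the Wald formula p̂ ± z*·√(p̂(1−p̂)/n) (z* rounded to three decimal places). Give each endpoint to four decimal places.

(0.0958, 0.1899)

The sample proportion is 13/91 = 0.14286.
Standard error of p̂: √(0.122449/91) = √0.001345593 = 0.036682.
For 80% confidence, z* = 1.282.
Margin of error: 1.282 × 0.036682 = 0.04703.
So the interval runs from 0.0958 to 0.1899.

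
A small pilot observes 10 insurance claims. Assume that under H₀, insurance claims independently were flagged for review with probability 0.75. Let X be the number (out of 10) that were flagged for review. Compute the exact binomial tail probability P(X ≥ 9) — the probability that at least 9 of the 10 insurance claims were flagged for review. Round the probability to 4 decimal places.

P = 0.2440

X is binomial with n = 10 and p = 0.75.
P(X ≥ 9) = C(10,9)·0.75^9·0.25^1 + C(10,10)·0.75^10·0.25^0.
= 0.187712 + 0.056314 = 0.2440.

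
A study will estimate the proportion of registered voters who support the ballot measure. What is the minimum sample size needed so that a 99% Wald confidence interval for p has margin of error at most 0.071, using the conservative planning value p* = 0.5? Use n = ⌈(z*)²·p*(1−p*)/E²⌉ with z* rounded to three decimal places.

The 99% critical value is z* = 2.576.
p*(1−p*) = 0.2500.
(z*)²·p*(1−p*)/E² = 6.635776·0.2500/0.005041 = 329.090.
Rounding up, n = 330.

n = 330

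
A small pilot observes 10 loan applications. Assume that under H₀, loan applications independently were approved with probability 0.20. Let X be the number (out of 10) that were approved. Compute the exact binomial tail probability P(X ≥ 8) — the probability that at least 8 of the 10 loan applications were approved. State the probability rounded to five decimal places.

P = 0.00008

X ~ Binomial(n=10, p=0.20).
P(X ≥ 8) = C(10,8)·0.20^8·0.80^2 + C(10,9)·0.20^9·0.80^1 + C(10,10)·0.20^10·0.80^0.
= 0.000074 + 0.000004 + 0.000000 = 0.00008.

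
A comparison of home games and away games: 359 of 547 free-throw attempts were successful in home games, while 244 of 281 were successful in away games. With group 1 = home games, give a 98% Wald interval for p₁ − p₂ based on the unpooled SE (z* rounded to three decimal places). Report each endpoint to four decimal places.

(-0.2786, -0.1454)

p̂₁ = 0.65631, p̂₂ = 0.86833, so the observed difference is -0.21202.
SE = √(0.000412373 + 0.000406886) = √0.000819259 = 0.028623.
The 98% critical value is z* = 2.326. Margin = 2.326·0.028623 = 0.06658.
So the interval runs from -0.2786 to -0.1454.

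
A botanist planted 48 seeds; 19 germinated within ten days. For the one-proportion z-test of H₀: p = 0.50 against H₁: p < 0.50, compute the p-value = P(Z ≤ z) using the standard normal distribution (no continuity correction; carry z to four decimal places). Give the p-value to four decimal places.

p̂ = 19/48 = 0.39583.
SE₀ = √(0.50·0.50/48) = 0.072169.
Test statistic (full precision, shown to 4 dp): z = (19/48 − 0.50)/SE₀ ≈ -1.4434.
p-value = P(Z ≤ z) with z = -1.4434 → 0.0745.

p-value = 0.0745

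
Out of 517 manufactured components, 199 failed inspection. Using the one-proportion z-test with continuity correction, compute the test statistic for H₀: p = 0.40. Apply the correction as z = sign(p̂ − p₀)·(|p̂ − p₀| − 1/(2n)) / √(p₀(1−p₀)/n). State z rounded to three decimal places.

z = -0.655

The sample proportion is 199/517 = 0.38491. p̂ − p₀ = -0.015087.
1/(2n) = 0.000967.
Corrected numerator: |-0.015087| − 0.000967 = 0.014120.
Null standard error: √(0.40·0.60/517) = √0.000464217 = 0.021546.
z = −0.014120/0.021546 = -0.655.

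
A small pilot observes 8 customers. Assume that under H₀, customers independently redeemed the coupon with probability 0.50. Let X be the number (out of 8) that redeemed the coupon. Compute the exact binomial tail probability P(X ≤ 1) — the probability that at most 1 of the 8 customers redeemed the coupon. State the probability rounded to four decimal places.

X is binomial with n = 8 and p = 0.50.
P(X ≤ 1) = C(8,0)·0.50^0·0.50^8 + C(8,1)·0.50^1·0.50^7.
= 0.003906 + 0.031250 = 0.0352.

P = 0.0352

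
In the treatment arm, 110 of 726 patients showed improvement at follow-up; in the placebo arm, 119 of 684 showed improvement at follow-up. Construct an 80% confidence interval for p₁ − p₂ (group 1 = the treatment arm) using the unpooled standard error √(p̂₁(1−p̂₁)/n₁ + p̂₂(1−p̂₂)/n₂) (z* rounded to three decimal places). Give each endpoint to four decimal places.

p̂₁ = 0.15152, p̂₂ = 0.17398, so the observed difference is -0.02246.
SE = √(0.000177078 + 0.000210101) = √0.000387179 = 0.019677.
z* = 1.282 at the 80% level. Margin of error = 0.02523.
So the interval runs from -0.0477 to 0.0028.

(-0.0477, 0.0028)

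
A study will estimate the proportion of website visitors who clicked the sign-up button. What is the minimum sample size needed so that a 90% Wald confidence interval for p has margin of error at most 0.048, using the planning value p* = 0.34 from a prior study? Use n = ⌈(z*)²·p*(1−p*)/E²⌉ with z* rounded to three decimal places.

For 90% confidence, z* = 1.645.
p*(1−p*) = 0.2244.
Required n before rounding: 2.706025 × 0.2244 / 0.048² = 263.556.
⌈263.556⌉ = 264.

n = 264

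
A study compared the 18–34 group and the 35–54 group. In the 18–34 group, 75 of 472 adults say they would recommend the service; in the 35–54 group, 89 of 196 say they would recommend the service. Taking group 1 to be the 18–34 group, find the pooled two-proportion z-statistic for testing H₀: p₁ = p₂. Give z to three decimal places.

p̂₁ = 75/472 = 0.15890, p̂₂ = 89/196 = 0.45408.
Pooling: p̂ = 164/668 = 0.24551.
SE = √[p̂(1−p̂)(1/n₁+1/n₂)] = √[0.24551·0.75449·(1/472+1/196)] ≈ 0.036572.
z = -0.29518/0.036572 = -8.071.

z = -8.071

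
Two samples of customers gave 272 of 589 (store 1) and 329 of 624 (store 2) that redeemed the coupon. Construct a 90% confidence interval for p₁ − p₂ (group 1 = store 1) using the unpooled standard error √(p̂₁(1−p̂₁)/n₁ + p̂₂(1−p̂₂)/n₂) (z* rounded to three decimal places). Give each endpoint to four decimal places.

p̂₁ = 272/589 = 0.46180, p̂₂ = 329/624 = 0.52724; p̂₁ − p̂₂ = -0.06544.
SE = √(0.000421971 + 0.000399452) = √0.000821423 = 0.028660.
The 90% critical value is z* = 1.645. Margin of error = 0.04715.
Interval: -0.06544 ± 0.04715 → (-0.1126, -0.0183).

(-0.1126, -0.0183)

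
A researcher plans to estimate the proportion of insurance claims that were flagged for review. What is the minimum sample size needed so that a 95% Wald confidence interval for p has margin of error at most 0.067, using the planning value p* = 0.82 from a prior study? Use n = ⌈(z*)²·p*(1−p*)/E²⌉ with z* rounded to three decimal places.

z* = 1.960 at the 95% level.
p*(1−p*) = 0.82·0.18 = 0.1476.
Required n before rounding: 3.841600 × 0.1476 / 0.067² = 126.313.
⌈126.313⌉ = 127.

n = 127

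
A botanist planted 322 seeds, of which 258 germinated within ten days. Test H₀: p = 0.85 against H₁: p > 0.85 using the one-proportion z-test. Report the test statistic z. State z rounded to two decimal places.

The sample proportion is 258/322 = 0.80124.
Under H₀, SE = √(p₀(1−p₀)/n) = √(0.85·0.15/322) = √0.000395963 = 0.019899.
z = (0.80124 − 0.85)/0.019899 = -0.04876/0.019899 = -2.45.

z = -2.45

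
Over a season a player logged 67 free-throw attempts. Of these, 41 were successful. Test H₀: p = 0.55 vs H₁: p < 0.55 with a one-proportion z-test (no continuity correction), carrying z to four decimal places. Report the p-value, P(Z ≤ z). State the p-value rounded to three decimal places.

p-value = 0.846

The sample proportion is 41/67 = 0.61194.
SE₀ = √(0.55·0.45/67) = 0.060779.
Test statistic (full precision, shown to 4 dp): z = (41/67 − 0.55)/SE₀ ≈ 1.0191.
From the standard normal, P(Z ≤ z) = 0.846.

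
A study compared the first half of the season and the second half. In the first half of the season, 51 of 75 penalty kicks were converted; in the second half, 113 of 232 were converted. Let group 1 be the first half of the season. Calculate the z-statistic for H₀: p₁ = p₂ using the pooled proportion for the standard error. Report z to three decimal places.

z = 2.912

Sample proportions: p̂₁ = 51/75 = 0.68000 and p̂₂ = 113/232 = 0.48707.
Pooled p̂ = (51+113)/(75+232) = 164/307 = 0.53420.
Pooled SE = √[0.2488302·0.01764368] ≈ 0.066259.
z = (p̂₁ − p̂₂)/SE = (0.68000 − 0.48707)/0.066259 = 0.19293/0.066259 = 2.912.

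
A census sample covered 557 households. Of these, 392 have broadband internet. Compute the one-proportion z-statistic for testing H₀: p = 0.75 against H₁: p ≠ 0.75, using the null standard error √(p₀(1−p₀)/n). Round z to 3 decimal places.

z = -2.520

The sample proportion is 392/557 = 0.70377.
Under H₀, SE = √(p₀(1−p₀)/n) = √(0.75·0.25/557) = √0.000336625 = 0.018347.
Test statistic: z = -0.04623/0.018347 = -2.520.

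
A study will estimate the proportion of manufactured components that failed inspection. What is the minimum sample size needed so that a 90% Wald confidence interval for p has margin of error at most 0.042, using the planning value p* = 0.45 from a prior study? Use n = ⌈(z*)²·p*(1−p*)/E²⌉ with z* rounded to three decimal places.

n = 380

z* = 1.645 at the 90% level.
p*(1−p*) = 0.45·0.55 = 0.2475.
(z*)²·p*(1−p*)/E² = 2.706025·0.2475/0.001764 = 379.672.
Rounding up, n = 380.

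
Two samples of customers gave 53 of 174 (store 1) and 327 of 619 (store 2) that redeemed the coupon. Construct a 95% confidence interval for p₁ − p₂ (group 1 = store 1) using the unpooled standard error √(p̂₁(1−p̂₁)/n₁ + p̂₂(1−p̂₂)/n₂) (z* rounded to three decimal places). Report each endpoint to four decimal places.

p̂₁ = 53/174 = 0.30460, p̂₂ = 327/619 = 0.52827; p̂₁ − p̂₂ = -0.22367.
Unpooled SE = √(p̂₁(1−p̂₁)/n₁ + p̂₂(1−p̂₂)/n₂) = √(0.001217344 + 0.000402586) = 0.040248.
The 95% critical value is z* = 1.960. Margin = 1.960·0.040248 = 0.07889.
Interval: -0.22367 ± 0.07889 → (-0.3026, -0.1448).

(-0.3026, -0.1448)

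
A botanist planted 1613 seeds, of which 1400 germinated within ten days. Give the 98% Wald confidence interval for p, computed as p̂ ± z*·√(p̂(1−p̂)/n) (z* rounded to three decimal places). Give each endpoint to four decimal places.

(0.8483, 0.8876)

p̂ = 1400/1613 = 0.86795.
Standard error of p̂: √(0.114614/1613) = √0.000071057 = 0.008430.
For 98% confidence, z* = 2.326.
Margin = 2.326·0.008430 = 0.01961.
Interval: 0.86795 ± 0.01961 → (0.8483, 0.8876).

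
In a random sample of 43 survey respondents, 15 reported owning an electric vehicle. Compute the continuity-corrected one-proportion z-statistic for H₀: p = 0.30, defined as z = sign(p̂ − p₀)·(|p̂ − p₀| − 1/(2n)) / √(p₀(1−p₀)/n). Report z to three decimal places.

z = 0.532

Sample proportion p̂ = 15/43 = 0.34884. p̂ − p₀ = 0.048837.
1/(2n) = 0.011628.
Corrected numerator: |0.048837| − 0.011628 = 0.037209.
Under H₀, SE = √(p₀(1−p₀)/n) = √(0.30·0.70/43) = √0.004883721 = 0.069884.
z = (+)0.037209/0.069884 = 0.532.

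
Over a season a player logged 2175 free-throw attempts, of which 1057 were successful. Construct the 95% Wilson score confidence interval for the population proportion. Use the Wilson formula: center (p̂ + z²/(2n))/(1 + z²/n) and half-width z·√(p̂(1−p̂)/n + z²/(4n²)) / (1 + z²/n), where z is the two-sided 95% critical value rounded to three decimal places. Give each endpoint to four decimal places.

p̂ = 1057/2175 = 0.48598; z = 1.960, so z² = 3.841600.
1 + z²/n = 1.001766.
Adjusted center: (0.48598 + z²/(2n))/1.001766 = 0.48600.
Radicand: p̂(1−p̂)/n + z²/(4n²) = 0.000114852 + 0.000000203 = 0.000115055.
Half-width = z·√(radicand)/denom = 1.960·0.010726/1.001766 = 0.02099.
CI: 0.48600 ± 0.02099 = (0.4650, 0.5070).

(0.4650, 0.5070)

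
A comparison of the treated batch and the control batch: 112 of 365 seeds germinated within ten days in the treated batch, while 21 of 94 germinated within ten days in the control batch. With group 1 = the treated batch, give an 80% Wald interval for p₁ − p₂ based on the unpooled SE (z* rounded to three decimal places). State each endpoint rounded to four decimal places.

(0.0203, 0.1466)

p̂₁ = 112/365 = 0.30685, p̂₂ = 21/94 = 0.22340; p̂₁ − p̂₂ = 0.08345.
SE = √(0.000582720 + 0.001845689) = √0.002428409 = 0.049279.
z* = 1.282 at the 80% level. Margin = 1.282·0.049279 = 0.06318.
CI: 0.08345 ± 0.06318 = (0.0203, 0.1466).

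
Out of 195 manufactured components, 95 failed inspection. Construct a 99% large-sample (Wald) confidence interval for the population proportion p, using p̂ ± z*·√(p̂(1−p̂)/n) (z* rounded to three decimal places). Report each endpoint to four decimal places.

With x = 95 successes in n = 195, p̂ = 0.48718.
Standard error of p̂: √(0.249836/195) = √0.001281208 = 0.035794.
The 99% critical value is z* = 2.576.
Margin of error: 2.576 × 0.035794 = 0.09221.
So the interval runs from 0.3950 to 0.5794.

(0.3950, 0.5794)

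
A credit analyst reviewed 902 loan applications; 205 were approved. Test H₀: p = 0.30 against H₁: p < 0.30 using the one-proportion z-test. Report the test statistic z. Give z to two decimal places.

p̂ = 205/902 = 0.22727.
Null standard error: √(0.30·0.70/902) = √0.000232816 = 0.015258.
z = (p̂ − p₀)/SE = (0.22727 − 0.30)/0.015258 = -4.77.

z = -4.77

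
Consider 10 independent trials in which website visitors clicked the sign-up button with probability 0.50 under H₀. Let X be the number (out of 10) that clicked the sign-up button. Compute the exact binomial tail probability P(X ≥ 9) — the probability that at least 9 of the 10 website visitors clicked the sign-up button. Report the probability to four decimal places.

P = 0.0107

X ~ Binomial(n=10, p=0.50).
P(X ≥ 9) = C(10,9)·0.50^9·0.50^1 + C(10,10)·0.50^10·0.50^0.
= 0.009766 + 0.000977 = 0.0107.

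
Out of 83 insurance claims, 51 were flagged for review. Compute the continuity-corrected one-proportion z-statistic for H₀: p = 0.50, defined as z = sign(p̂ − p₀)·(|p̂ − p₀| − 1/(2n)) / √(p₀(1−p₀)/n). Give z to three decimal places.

p̂ = 51/83 = 0.61446. p̂ − p₀ = 0.114458.
1/(2n) = 0.006024.
Corrected numerator: |0.114458| − 0.006024 = 0.108434.
Null standard error: √(0.50·0.50/83) = √0.003012048 = 0.054882.
z = +0.108434/0.054882 = 1.976.

z = 1.976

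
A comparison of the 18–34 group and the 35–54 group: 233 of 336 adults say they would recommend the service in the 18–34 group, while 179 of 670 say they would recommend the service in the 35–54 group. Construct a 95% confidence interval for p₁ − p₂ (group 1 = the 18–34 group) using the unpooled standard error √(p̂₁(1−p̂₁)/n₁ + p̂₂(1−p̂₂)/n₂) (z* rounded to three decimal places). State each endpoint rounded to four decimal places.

(0.3667, 0.4859)

p̂₁ = 0.69345, p̂₂ = 0.26716, so the observed difference is 0.42629.
SE = √(0.000632667 + 0.000292220) = √0.000924887 = 0.030412.
The 95% critical value is z* = 1.960. Margin of error = 0.05961.
Interval: 0.42629 ± 0.05961 → (0.3667, 0.4859).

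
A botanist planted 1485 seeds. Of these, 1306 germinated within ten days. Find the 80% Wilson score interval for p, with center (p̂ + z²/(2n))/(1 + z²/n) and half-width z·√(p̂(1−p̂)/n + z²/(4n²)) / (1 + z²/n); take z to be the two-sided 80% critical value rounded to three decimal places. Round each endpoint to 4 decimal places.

(0.8682, 0.8899)

Here p̂ = 1306/1485 = 0.87946 and z = 1.282 (z² = 1.643524).
1 + z²/n = 1.001107.
Adjusted center: (0.87946 + z²/(2n))/1.001107 = 0.87904.
Radicand: p̂(1−p̂)/n + z²/(4n²) = 0.000071387 + 0.000000186 = 0.000071573.
Half-width = z·√(radicand)/denom = 1.282·0.008460/1.001107 = 0.01083.
Interval: 0.87904 ± 0.01083 → (0.8682, 0.8899).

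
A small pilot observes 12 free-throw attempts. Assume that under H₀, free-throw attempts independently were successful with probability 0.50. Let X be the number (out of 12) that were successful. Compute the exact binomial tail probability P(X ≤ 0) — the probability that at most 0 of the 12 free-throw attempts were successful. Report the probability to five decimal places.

X ~ Binomial(n=12, p=0.50).
P(X ≤ 0) = C(12,0)·0.50^0·0.50^12.
= 0.000244 = 0.00024.

P = 0.00024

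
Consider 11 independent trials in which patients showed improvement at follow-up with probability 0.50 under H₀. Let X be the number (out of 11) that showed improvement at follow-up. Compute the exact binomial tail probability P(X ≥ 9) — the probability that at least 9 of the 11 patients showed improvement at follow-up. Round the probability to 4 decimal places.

X ~ Binomial(n=11, p=0.50).
P(X ≥ 9) = C(11,9)·0.50^9·0.50^2 + C(11,10)·0.50^10·0.50^1 + C(11,11)·0.50^11·0.50^0.
= 0.026855 + 0.005371 + 0.000488 = 0.0327.

P = 0.0327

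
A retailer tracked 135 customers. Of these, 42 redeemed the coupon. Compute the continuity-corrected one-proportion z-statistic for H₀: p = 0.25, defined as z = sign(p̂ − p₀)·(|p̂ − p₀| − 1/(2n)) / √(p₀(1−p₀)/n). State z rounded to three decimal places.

With x = 42 successes in n = 135, p̂ = 0.31111. p̂ − p₀ = 0.061111.
Continuity correction 1/(2n) = 1/270 = 0.003704.
Corrected numerator: |0.061111| − 0.003704 = 0.057407.
SE₀ = √(0.25·0.75/135) = 0.037268.
z = +0.057407/0.037268 = 1.540.

z = 1.540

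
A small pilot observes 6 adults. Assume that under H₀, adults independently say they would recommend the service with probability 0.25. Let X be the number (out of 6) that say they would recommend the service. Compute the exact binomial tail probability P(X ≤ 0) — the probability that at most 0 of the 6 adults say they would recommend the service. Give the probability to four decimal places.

X ~ Binomial(n=6, p=0.25).
P(X ≤ 0) = C(6,0)·0.25^0·0.75^6.
= 0.177979 = 0.1780.

P = 0.1780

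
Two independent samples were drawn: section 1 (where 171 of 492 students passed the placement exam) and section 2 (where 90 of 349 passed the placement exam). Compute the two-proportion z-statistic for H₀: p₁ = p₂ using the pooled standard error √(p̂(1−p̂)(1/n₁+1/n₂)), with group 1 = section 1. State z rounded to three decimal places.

Sample proportions: p̂₁ = 171/492 = 0.34756 and p̂₂ = 90/349 = 0.25788.
Pooled p̂ = (171+90)/(492+349) = 261/841 = 0.31034.
SE = √[p̂(1−p̂)(1/n₁+1/n₂)] = √[0.31034·0.68966·(1/492+1/349)] ≈ 0.032377.
z = 0.08968/0.032377 = 2.770.

z = 2.770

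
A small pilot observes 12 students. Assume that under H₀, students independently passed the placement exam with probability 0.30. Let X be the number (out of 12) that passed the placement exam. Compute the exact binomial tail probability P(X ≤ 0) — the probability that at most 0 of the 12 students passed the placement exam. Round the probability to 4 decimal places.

P = 0.0138

X ~ Binomial(n=12, p=0.30).
P(X ≤ 0) = C(12,0)·0.30^0·0.70^12.
= 0.013841 = 0.0138.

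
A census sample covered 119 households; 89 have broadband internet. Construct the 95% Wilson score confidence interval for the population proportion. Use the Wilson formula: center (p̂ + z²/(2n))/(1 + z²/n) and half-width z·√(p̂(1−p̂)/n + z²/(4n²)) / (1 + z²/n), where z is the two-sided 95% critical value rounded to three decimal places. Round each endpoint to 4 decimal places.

Here p̂ = 89/119 = 0.74790 and z = 1.960 (z² = 3.841600).
Denominator 1 + z²/n = 1 + 3.841600/119 = 1.032282.
Center = (0.74790 + 0.016141)/1.032282 = 0.74015.
Radicand: p̂(1−p̂)/n + z²/(4n²) = 0.001584420 + 0.000067820 = 0.001652240.
Half-width = 1.960·√0.001652240/1.032282 = 0.07718.
Interval: 0.74015 ± 0.07718 → (0.6630, 0.8173).

(0.6630, 0.8173)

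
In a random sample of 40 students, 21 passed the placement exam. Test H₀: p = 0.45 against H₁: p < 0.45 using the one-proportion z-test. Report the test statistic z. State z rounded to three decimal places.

z = 0.953

With x = 21 successes in n = 40, p̂ = 0.52500.
Under H₀, SE = √(p₀(1−p₀)/n) = √(0.45·0.55/40) = √0.006187500 = 0.078661.
z = (p̂ − p₀)/SE = (0.52500 − 0.45)/0.078661 = 0.953.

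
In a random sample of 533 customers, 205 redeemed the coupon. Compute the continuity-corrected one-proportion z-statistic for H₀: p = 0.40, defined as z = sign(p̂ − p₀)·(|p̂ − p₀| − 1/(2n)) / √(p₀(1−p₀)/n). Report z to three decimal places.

z = -0.681

p̂ = 205/533 = 0.38462. p̂ − p₀ = -0.015385.
Continuity correction 1/(2n) = 1/1066 = 0.000938.
Corrected numerator: |-0.015385| − 0.000938 = 0.014447.
Null standard error: √(0.40·0.60/533) = √0.000450281 = 0.021220.
z = (−)0.014447/0.021220 = -0.681.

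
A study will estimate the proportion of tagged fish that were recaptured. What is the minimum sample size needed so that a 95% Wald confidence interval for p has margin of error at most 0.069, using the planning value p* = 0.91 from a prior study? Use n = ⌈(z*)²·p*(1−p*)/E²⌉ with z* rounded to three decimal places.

n = 67

For 95% confidence, z* = 1.960.
p*(1−p*) = 0.0819.
(z*)²·p*(1−p*)/E² = 3.841600·0.0819/0.004761 = 66.084.
⌈66.084⌉ = 67.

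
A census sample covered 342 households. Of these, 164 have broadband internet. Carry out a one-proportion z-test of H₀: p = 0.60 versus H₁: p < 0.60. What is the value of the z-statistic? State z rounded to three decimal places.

z = -4.548

p̂ = 164/342 = 0.47953.
Under H₀, SE = √(p₀(1−p₀)/n) = √(0.60·0.40/342) = √0.000701754 = 0.026491.
Test statistic: z = -0.12047/0.026491 = -4.548.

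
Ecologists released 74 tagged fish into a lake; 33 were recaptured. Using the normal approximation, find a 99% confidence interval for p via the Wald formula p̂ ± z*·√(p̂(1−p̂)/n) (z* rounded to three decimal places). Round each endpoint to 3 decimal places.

The sample proportion is 33/74 = 0.44595.
SE = √(p̂(1−p̂)/n) = √(0.247078/74) = 0.057783.
For 99% confidence, z* = 2.576.
Margin = 2.576·0.057783 = 0.14885.
So the interval runs from 0.297 to 0.595.

(0.297, 0.595)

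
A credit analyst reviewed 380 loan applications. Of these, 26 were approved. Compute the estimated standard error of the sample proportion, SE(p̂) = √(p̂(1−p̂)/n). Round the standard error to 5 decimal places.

Sample proportion p̂ = 26/380 = 0.06842.
p̂(1−p̂) = 0.063739.
SE = √(0.063739/380) = 0.01295.

SE = 0.01295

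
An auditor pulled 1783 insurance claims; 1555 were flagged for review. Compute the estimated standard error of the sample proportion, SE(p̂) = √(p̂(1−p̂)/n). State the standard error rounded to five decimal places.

With x = 1555 successes in n = 1783, p̂ = 0.87213.
p̂(1−p̂) = 0.111519.
SE = √(0.111519/1783) = 0.00791.

SE = 0.00791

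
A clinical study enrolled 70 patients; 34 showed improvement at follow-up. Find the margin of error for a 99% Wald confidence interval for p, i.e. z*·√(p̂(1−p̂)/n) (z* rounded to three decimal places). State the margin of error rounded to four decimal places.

With x = 34 successes in n = 70, p̂ = 0.48571.
SE(p̂) = √(0.48571·0.51429/70) = 0.059737.
The 99% critical value is z* = 2.576.
ME = 2.576·0.059737 = 0.1539.

ME = 0.1539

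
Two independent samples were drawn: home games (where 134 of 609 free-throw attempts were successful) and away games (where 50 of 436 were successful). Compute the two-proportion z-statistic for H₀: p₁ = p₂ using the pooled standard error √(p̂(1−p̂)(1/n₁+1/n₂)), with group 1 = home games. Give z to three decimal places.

Sample proportions: p̂₁ = 134/609 = 0.22003 and p̂₂ = 50/436 = 0.11468.
Pooling: p̂ = 184/1045 = 0.17608.
SE = √[p̂(1−p̂)(1/n₁+1/n₂)] = √[0.17608·0.82392·(1/609+1/436)] ≈ 0.023895.
z = 0.10535/0.023895 = 4.409.

z = 4.409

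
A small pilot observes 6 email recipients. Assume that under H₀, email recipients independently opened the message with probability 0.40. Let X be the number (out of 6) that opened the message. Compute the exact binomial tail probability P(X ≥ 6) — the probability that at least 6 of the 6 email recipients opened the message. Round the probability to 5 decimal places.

X ~ Binomial(n=6, p=0.40).
P(X ≥ 6) = C(6,6)·0.40^6·0.60^0.
= 0.004096 = 0.00410.

P = 0.00410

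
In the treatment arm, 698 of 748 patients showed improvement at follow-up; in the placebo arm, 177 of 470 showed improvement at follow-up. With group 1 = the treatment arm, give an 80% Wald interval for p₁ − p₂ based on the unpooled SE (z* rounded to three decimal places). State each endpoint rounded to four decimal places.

(0.5256, 0.5875)

p̂₁ = 698/748 = 0.93316, p̂₂ = 177/470 = 0.37660; p̂₁ − p̂₂ = 0.55656.
SE = √(0.000083391 + 0.000499514) = √0.000582905 = 0.024143.
The 80% critical value is z* = 1.282. Margin = 1.282·0.024143 = 0.03095.
CI: 0.55656 ± 0.03095 = (0.5256, 0.5875).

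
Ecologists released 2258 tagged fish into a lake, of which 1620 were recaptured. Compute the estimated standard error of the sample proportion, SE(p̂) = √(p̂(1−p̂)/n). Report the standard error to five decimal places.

SE = 0.00948

The sample proportion is 1620/2258 = 0.71745.
p̂(1−p̂) = 0.71745·0.28255 = 0.202715.
Dividing by n and taking the root: √0.000089776 = 0.00948.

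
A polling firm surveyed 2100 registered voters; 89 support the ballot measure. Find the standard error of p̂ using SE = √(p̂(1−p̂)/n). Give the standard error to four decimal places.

The sample proportion is 89/2100 = 0.04238.
p̂(1−p̂) = 0.040584.
SE = √(0.040584/2100) = 0.0044.

SE = 0.0044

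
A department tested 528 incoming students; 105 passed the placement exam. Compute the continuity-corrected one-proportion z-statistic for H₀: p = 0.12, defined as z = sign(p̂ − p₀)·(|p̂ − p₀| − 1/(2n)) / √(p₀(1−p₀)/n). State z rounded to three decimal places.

p̂ = 105/528 = 0.19886. p̂ − p₀ = 0.078864.
Continuity correction 1/(2n) = 1/1056 = 0.000947.
Corrected numerator: |0.078864| − 0.000947 = 0.077917.
Under H₀, SE = √(p₀(1−p₀)/n) = √(0.12·0.88/528) = √0.000200000 = 0.014142.
z = (+)0.077917/0.014142 = 5.510.

z = 5.510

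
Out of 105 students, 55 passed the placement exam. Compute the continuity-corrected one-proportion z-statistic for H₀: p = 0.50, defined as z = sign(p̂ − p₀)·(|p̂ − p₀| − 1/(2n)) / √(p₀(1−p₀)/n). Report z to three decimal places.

z = 0.390

p̂ = 55/105 = 0.52381. p̂ − p₀ = 0.023810.
1/(2n) = 0.004762.
Corrected numerator: |0.023810| − 0.004762 = 0.019048.
Under H₀, SE = √(p₀(1−p₀)/n) = √(0.50·0.50/105) = √0.002380952 = 0.048795.
z = (+)0.019048/0.048795 = 0.390.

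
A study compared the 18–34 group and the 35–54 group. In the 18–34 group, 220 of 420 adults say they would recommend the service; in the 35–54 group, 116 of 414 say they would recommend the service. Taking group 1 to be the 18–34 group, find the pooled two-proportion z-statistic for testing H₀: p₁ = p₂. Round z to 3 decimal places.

Sample proportions: p̂₁ = 220/420 = 0.52381 and p̂₂ = 116/414 = 0.28019.
Pooling: p̂ = 336/834 = 0.40288.
Pooled SE = √[0.2405673·0.00479641] ≈ 0.033969.
z = (p̂₁ − p̂₂)/SE = (0.52381 − 0.28019)/0.033969 = 0.24362/0.033969 = 7.172.

z = 7.172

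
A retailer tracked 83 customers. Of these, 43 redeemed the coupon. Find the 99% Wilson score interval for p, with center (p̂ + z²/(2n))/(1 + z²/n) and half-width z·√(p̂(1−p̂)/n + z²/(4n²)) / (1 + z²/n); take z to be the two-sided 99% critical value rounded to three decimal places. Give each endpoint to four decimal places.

(0.3808, 0.6527)

p̂ = 43/83 = 0.51807; z = 2.576, so z² = 6.635776.
Denominator 1 + z²/n = 1 + 6.635776/83 = 1.079949.
Center = (0.51807 + 0.039975)/1.079949 = 0.51673.
Radicand: p̂(1−p̂)/n + z²/(4n²) = 0.003008113 + 0.000240811 = 0.003248924.
Half-width = z·√(radicand)/denom = 2.576·0.056999/1.079949 = 0.13596.
CI: 0.51673 ± 0.13596 = (0.3808, 0.6527).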